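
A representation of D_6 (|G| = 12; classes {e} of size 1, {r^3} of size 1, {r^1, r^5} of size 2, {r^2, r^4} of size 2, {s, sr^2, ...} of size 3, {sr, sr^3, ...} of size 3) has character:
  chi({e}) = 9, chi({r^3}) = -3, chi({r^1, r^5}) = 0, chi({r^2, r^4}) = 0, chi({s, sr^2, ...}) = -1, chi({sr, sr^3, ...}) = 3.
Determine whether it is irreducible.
Not irreducible (reducible): <chi, chi> = 10 > 1.

Solution. <chi, chi> = (1/|G|) sum_C |C| * |chi(C)|^2 = (1/12)[1*|9|^2 + 1*|-3|^2 + 2*|0|^2 + 2*|0|^2 + 3*|-1|^2 + 3*|3|^2]
  = (1/12)[(81) + (9) + (0) + (0) + (3) + (27)] = 120/12 = 10.
A character is irreducible iff <chi, chi> = 1, so this representation is reducible.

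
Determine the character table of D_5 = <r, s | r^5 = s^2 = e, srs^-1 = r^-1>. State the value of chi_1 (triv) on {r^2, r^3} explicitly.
Conjugacy classes: {e} of size 1, {r^1, r^4} of size 2, {r^2, r^3} of size 2, {s, sr, ..., sr^4} of size 5.
Character table:
  irrep \ class              {e} (size 1)  {r^1, r^4} (size 2)  {r^2, r^3} (size 2)  {s, sr, ..., sr^4} (size 5)
  chi_1 (triv)               1             1                    1                    1                          
  chi_2 (sign: r->1, s->-1)  1             1                    1                    -1                         
  chi_3 (2d, j=1)            2             -1/2 + sqrt(5)/2     -sqrt(5)/2 - 1/2     0                          
  chi_4 (2d, j=2)            2             -sqrt(5)/2 - 1/2     -1/2 + sqrt(5)/2     0                          

Spot check: chi_1 (triv) on {r^2, r^3} = 1.

Details: D_5 has order 2*5 = 10 with 4 conjugacy classes, hence 4 irreducibles. Sum of squared dims 1 + 1 + 4 + 4 = 10 = |G|. Linear characters come from the abelianisation; the 2-dimensional irreps have character r^k -> 2*cos(2*pi*j*k/5), reflections -> 0.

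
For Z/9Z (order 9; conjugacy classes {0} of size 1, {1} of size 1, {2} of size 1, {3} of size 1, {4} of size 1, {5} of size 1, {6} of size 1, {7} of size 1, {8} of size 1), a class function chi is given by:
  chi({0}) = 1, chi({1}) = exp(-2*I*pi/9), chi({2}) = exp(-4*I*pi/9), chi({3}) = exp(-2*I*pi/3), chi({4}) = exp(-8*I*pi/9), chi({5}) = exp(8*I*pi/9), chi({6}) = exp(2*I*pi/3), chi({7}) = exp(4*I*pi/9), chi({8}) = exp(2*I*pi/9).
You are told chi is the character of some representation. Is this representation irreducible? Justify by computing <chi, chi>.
Irreducible: <chi, chi> = 1.

Explanation: <chi, chi> = (1/|G|) sum_C |C| * |chi(C)|^2 = (1/9)[1*|1|^2 + 1*|exp(-2*I*pi/9)|^2 + 1*|exp(-4*I*pi/9)|^2 + 1*|exp(-2*I*pi/3)|^2 + 1*|exp(-8*I*pi/9)|^2 + 1*|exp(8*I*pi/9)|^2 + 1*|exp(2*I*pi/3)|^2 + 1*|exp(4*I*pi/9)|^2 + 1*|exp(2*I*pi/9)|^2]
  = (1/9)[(1) + (1) + (1) + (1) + (1) + (1) + (1) + (1) + (1)] = 9/9 = 1.
(Exp terms are combined using exp(i*s)*conj(exp(i*t)) = exp(i*(s-t)), and sums of them are collapsed using the identity that for every m > 1 the m distinct m-th roots of unity sum to 0, e.g. 1 + exp(2*I*pi/3) + exp(-2*I*pi/3) = 0.)
A character is irreducible iff <chi, chi> = 1, so this representation is irreducible.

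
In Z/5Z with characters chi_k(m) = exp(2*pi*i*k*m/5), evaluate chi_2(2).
chi_2(2) = zeta_5^4 = exp(-2*I*pi/5)

Derivation: chi_2(2) = zeta_5^(2*2) = zeta_5^4. Since zeta_5^5 = 1, this equals zeta_5^4 = exp(2*pi*i*4/5) = exp(-2*I*pi/5).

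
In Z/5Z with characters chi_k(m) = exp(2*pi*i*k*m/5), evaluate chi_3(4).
chi_3(4) = zeta_5^12 = exp(4*I*pi/5)

Solution. chi_3(4) = zeta_5^(3*4) = zeta_5^12. Since zeta_5^5 = 1, this equals zeta_5^2 = exp(2*pi*i*2/5) = exp(4*I*pi/5).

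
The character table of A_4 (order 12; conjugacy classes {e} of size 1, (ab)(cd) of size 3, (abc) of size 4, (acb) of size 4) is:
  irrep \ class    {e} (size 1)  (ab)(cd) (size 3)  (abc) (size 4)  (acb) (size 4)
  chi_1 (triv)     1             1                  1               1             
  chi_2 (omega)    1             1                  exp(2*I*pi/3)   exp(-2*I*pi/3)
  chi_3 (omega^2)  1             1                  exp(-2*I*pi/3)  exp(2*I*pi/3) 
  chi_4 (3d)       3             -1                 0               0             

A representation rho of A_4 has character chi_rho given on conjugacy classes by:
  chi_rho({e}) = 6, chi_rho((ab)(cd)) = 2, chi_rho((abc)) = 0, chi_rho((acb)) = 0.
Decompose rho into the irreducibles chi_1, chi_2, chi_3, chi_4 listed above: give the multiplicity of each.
Multiplicities: chi_1: 1, chi_2: 1, chi_3: 1, chi_4: 1.

Explanation: Use <chi_rho, chi> = (1/|G|) sum_C |C| * chi_rho(C) * conj(chi(C)) with |G| = 12 for each irreducible chi in the table:
  <chi_rho, chi_1> = (1/12)[1*(6)*conj(1) + 3*(2)*conj(1) + 4*(0)*conj(1) + 4*(0)*conj(1)]
      = (1/12)[(6) + (6) + (0) + (0)] = 12/12 = 1
  <chi_rho, chi_2> = (1/12)[1*(6)*conj(1) + 3*(2)*conj(1) + 4*(0)*conj(exp(2*I*pi/3)) + 4*(0)*conj(exp(-2*I*pi/3))]
      = (1/12)[(6) + (6) + (0) + (0)] = 12/12 = 1
  <chi_rho, chi_3> = (1/12)[1*(6)*conj(1) + 3*(2)*conj(1) + 4*(0)*conj(exp(-2*I*pi/3)) + 4*(0)*conj(exp(2*I*pi/3))]
      = (1/12)[(6) + (6) + (0) + (0)] = 12/12 = 1
  <chi_rho, chi_4> = (1/12)[1*(6)*conj(3) + 3*(2)*conj(-1) + 4*(0)*conj(0) + 4*(0)*conj(0)]
      = (1/12)[(18) + (-6) + (0) + (0)] = 12/12 = 1
(Exp terms are combined using exp(i*s)*conj(exp(i*t)) = exp(i*(s-t)), and sums of them are collapsed using the identity that for every m > 1 the m distinct m-th roots of unity sum to 0, e.g. 1 + exp(2*I*pi/3) + exp(-2*I*pi/3) = 0.)
Dimension check: dim(rho) = sum (mult * dim) = 1*1 + 1*1 + 1*1 + 1*3 = 6 = chi_rho(e) = 6.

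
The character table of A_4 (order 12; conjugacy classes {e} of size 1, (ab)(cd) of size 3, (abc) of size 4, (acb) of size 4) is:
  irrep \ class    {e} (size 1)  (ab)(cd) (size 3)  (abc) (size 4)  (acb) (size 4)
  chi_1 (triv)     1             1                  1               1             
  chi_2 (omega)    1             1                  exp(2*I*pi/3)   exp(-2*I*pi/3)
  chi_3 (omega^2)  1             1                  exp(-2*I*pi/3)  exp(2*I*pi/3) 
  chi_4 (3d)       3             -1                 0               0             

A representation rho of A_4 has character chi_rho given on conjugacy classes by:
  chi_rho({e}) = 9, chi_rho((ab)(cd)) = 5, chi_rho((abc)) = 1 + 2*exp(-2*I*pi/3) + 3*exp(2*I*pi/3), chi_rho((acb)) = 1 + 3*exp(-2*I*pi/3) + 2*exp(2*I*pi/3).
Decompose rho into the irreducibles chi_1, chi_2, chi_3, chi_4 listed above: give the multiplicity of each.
Multiplicities: chi_1: 1, chi_2: 3, chi_3: 2, chi_4: 1.

Derivation: Use <chi_rho, chi> = (1/|G|) sum_C |C| * chi_rho(C) * conj(chi(C)) with |G| = 12 for each irreducible chi in the table:
  <chi_rho, chi_1> = (1/12)[1*(9)*conj(1) + 3*(5)*conj(1) + 4*(1 + 2*exp(-2*I*pi/3) + 3*exp(2*I*pi/3))*conj(1) + 4*(1 + 3*exp(-2*I*pi/3) + 2*exp(2*I*pi/3))*conj(1)]
      = (1/12)[(9) + (15) + (4 + 8*exp(-2*I*pi/3) + 12*exp(2*I*pi/3)) + (4 + 12*exp(-2*I*pi/3) + 8*exp(2*I*pi/3))] = 12/12 = 1
  <chi_rho, chi_2> = (1/12)[1*(9)*conj(1) + 3*(5)*conj(1) + 4*(1 + 2*exp(-2*I*pi/3) + 3*exp(2*I*pi/3))*conj(exp(2*I*pi/3)) + 4*(1 + 3*exp(-2*I*pi/3) + 2*exp(2*I*pi/3))*conj(exp(-2*I*pi/3))]
      = (1/12)[(9) + (15) + (12 + 4*exp(-2*I*pi/3) + 8*exp(2*I*pi/3)) + (12 + 8*exp(-2*I*pi/3) + 4*exp(2*I*pi/3))] = 36/12 = 3
  <chi_rho, chi_3> = (1/12)[1*(9)*conj(1) + 3*(5)*conj(1) + 4*(1 + 2*exp(-2*I*pi/3) + 3*exp(2*I*pi/3))*conj(exp(-2*I*pi/3)) + 4*(1 + 3*exp(-2*I*pi/3) + 2*exp(2*I*pi/3))*conj(exp(2*I*pi/3))]
      = (1/12)[(9) + (15) + (8 + 12*exp(-2*I*pi/3) + 4*exp(2*I*pi/3)) + (8 + 4*exp(-2*I*pi/3) + 12*exp(2*I*pi/3))] = 24/12 = 2
  <chi_rho, chi_4> = (1/12)[1*(9)*conj(3) + 3*(5)*conj(-1) + 4*(1 + 2*exp(-2*I*pi/3) + 3*exp(2*I*pi/3))*conj(0) + 4*(1 + 3*exp(-2*I*pi/3) + 2*exp(2*I*pi/3))*conj(0)]
      = (1/12)[(27) + (-15) + (0) + (0)] = 12/12 = 1
(Exp terms are combined using exp(i*s)*conj(exp(i*t)) = exp(i*(s-t)), and sums of them are collapsed using the identity that for every m > 1 the m distinct m-th roots of unity sum to 0, e.g. 1 + exp(2*I*pi/3) + exp(-2*I*pi/3) = 0.)
Dimension check: dim(rho) = sum (mult * dim) = 1*1 + 3*1 + 2*1 + 1*3 = 9 = chi_rho(e) = 9.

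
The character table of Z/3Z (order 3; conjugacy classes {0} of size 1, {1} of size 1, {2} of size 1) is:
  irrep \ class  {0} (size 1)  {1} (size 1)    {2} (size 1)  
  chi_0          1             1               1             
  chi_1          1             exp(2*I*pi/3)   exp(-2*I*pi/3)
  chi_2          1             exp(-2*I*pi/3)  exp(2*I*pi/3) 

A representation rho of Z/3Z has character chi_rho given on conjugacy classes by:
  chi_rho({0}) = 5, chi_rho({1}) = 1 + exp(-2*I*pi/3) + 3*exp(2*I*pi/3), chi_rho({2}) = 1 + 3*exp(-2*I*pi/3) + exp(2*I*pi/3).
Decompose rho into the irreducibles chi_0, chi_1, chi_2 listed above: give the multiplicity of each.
Multiplicities: chi_0: 1, chi_1: 3, chi_2: 1.

Argument: Use <chi_rho, chi> = (1/|G|) sum_C |C| * chi_rho(C) * conj(chi(C)) with |G| = 3 for each irreducible chi in the table:
  <chi_rho, chi_0> = (1/3)[1*(5)*conj(1) + 1*(1 + exp(-2*I*pi/3) + 3*exp(2*I*pi/3))*conj(1) + 1*(1 + 3*exp(-2*I*pi/3) + exp(2*I*pi/3))*conj(1)]
      = (1/3)[(5) + (1 + exp(-2*I*pi/3) + 3*exp(2*I*pi/3)) + (1 + 3*exp(-2*I*pi/3) + exp(2*I*pi/3))] = 3/3 = 1
  <chi_rho, chi_1> = (1/3)[1*(5)*conj(1) + 1*(1 + exp(-2*I*pi/3) + 3*exp(2*I*pi/3))*conj(exp(2*I*pi/3)) + 1*(1 + 3*exp(-2*I*pi/3) + exp(2*I*pi/3))*conj(exp(-2*I*pi/3))]
      = (1/3)[(5) + (2) + (2)] = 9/3 = 3
  <chi_rho, chi_2> = (1/3)[1*(5)*conj(1) + 1*(1 + exp(-2*I*pi/3) + 3*exp(2*I*pi/3))*conj(exp(-2*I*pi/3)) + 1*(1 + 3*exp(-2*I*pi/3) + exp(2*I*pi/3))*conj(exp(2*I*pi/3))]
      = (1/3)[(5) + (1 + 3*exp(-2*I*pi/3) + exp(2*I*pi/3)) + (1 + exp(-2*I*pi/3) + 3*exp(2*I*pi/3))] = 3/3 = 1
(Exp terms are combined using exp(i*s)*conj(exp(i*t)) = exp(i*(s-t)), and sums of them are collapsed using the identity that for every m > 1 the m distinct m-th roots of unity sum to 0, e.g. 1 + exp(2*I*pi/3) + exp(-2*I*pi/3) = 0.)
Dimension check: dim(rho) = sum (mult * dim) = 1*1 + 3*1 + 1*1 = 5 = chi_rho(e) = 5.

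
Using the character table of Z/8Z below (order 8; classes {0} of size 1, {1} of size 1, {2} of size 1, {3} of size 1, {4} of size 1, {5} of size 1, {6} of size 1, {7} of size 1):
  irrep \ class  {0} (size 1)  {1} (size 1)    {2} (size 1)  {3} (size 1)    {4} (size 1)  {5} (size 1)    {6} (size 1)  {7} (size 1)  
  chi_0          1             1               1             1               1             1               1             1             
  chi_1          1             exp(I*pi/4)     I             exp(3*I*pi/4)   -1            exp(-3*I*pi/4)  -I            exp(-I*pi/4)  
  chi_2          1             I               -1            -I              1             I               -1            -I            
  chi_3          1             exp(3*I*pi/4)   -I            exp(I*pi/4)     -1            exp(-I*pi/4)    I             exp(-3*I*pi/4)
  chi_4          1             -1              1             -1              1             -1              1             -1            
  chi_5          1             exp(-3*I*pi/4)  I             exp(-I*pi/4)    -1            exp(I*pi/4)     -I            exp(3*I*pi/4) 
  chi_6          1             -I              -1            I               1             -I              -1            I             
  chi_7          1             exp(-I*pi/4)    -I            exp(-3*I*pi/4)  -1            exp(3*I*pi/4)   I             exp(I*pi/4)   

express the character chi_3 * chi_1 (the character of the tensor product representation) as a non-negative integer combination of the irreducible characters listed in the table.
chi_3 tensor chi_1 = chi_4 (all other irreducibles have multiplicity 0).

Why: The character of a tensor product is the pointwise product (chi_3 * chi_1)(C) = chi_3(C) * chi_1(C):
  {0}: (1)*(1), {1}: (exp(3*I*pi/4))*(exp(I*pi/4)), {2}: (-I)*(I), {3}: (exp(I*pi/4))*(exp(3*I*pi/4)), {4}: (-1)*(-1), {5}: (exp(-I*pi/4))*(exp(-3*I*pi/4)), {6}: (I)*(-I), {7}: (exp(-3*I*pi/4))*(exp(-I*pi/4))
so (chi_3 * chi_1) takes values
  {0} -> 1, {1} -> -1, {2} -> 1, {3} -> -1, {4} -> 1, {5} -> -1, {6} -> 1, {7} -> -1.
Now take the inner product of this character with each irreducible chi from the table, <chi_3*chi_1, chi> = (1/8) sum_C |C| (chi_3*chi_1)(C) conj(chi(C)):
  <chi_3*chi_1, chi_0> = (1/8)[1*(1)*conj(1) + 1*(-1)*conj(1) + 1*(1)*conj(1) + 1*(-1)*conj(1) + 1*(1)*conj(1) + 1*(-1)*conj(1) + 1*(1)*conj(1) + 1*(-1)*conj(1)]
      = (1/8)[(1) + (-1) + (1) + (-1) + (1) + (-1) + (1) + (-1)] = 0/8 = 0
  <chi_3*chi_1, chi_1> = (1/8)[1*(1)*conj(1) + 1*(-1)*conj(exp(I*pi/4)) + 1*(1)*conj(I) + 1*(-1)*conj(exp(3*I*pi/4)) + 1*(1)*conj(-1) + 1*(-1)*conj(exp(-3*I*pi/4)) + 1*(1)*conj(-I) + 1*(-1)*conj(exp(-I*pi/4))]
      = (1/8)[(1) + (-exp(-I*pi/4)) + (-I) + (-exp(-3*I*pi/4)) + (-1) + (-exp(3*I*pi/4)) + (I) + (-exp(I*pi/4))] = 0/8 = 0
  <chi_3*chi_1, chi_2> = (1/8)[1*(1)*conj(1) + 1*(-1)*conj(I) + 1*(1)*conj(-1) + 1*(-1)*conj(-I) + 1*(1)*conj(1) + 1*(-1)*conj(I) + 1*(1)*conj(-1) + 1*(-1)*conj(-I)]
      = (1/8)[(1) + (I) + (-1) + (-I) + (1) + (I) + (-1) + (-I)] = 0/8 = 0
  <chi_3*chi_1, chi_3> = (1/8)[1*(1)*conj(1) + 1*(-1)*conj(exp(3*I*pi/4)) + 1*(1)*conj(-I) + 1*(-1)*conj(exp(I*pi/4)) + 1*(1)*conj(-1) + 1*(-1)*conj(exp(-I*pi/4)) + 1*(1)*conj(I) + 1*(-1)*conj(exp(-3*I*pi/4))]
      = (1/8)[(1) + (-exp(-3*I*pi/4)) + (I) + (-exp(-I*pi/4)) + (-1) + (-exp(I*pi/4)) + (-I) + (-exp(3*I*pi/4))] = 0/8 = 0
  <chi_3*chi_1, chi_4> = (1/8)[1*(1)*conj(1) + 1*(-1)*conj(-1) + 1*(1)*conj(1) + 1*(-1)*conj(-1) + 1*(1)*conj(1) + 1*(-1)*conj(-1) + 1*(1)*conj(1) + 1*(-1)*conj(-1)]
      = (1/8)[(1) + (1) + (1) + (1) + (1) + (1) + (1) + (1)] = 8/8 = 1
  <chi_3*chi_1, chi_5> = (1/8)[1*(1)*conj(1) + 1*(-1)*conj(exp(-3*I*pi/4)) + 1*(1)*conj(I) + 1*(-1)*conj(exp(-I*pi/4)) + 1*(1)*conj(-1) + 1*(-1)*conj(exp(I*pi/4)) + 1*(1)*conj(-I) + 1*(-1)*conj(exp(3*I*pi/4))]
      = (1/8)[(1) + (-exp(3*I*pi/4)) + (-I) + (-exp(I*pi/4)) + (-1) + (-exp(-I*pi/4)) + (I) + (-exp(-3*I*pi/4))] = 0/8 = 0
  <chi_3*chi_1, chi_6> = (1/8)[1*(1)*conj(1) + 1*(-1)*conj(-I) + 1*(1)*conj(-1) + 1*(-1)*conj(I) + 1*(1)*conj(1) + 1*(-1)*conj(-I) + 1*(1)*conj(-1) + 1*(-1)*conj(I)]
      = (1/8)[(1) + (-I) + (-1) + (I) + (1) + (-I) + (-1) + (I)] = 0/8 = 0
  <chi_3*chi_1, chi_7> = (1/8)[1*(1)*conj(1) + 1*(-1)*conj(exp(-I*pi/4)) + 1*(1)*conj(-I) + 1*(-1)*conj(exp(-3*I*pi/4)) + 1*(1)*conj(-1) + 1*(-1)*conj(exp(3*I*pi/4)) + 1*(1)*conj(I) + 1*(-1)*conj(exp(I*pi/4))]
      = (1/8)[(1) + (-exp(I*pi/4)) + (I) + (-exp(3*I*pi/4)) + (-1) + (-exp(-3*I*pi/4)) + (-I) + (-exp(-I*pi/4))] = 0/8 = 0
(Exp terms are combined using exp(i*s)*conj(exp(i*t)) = exp(i*(s-t)), and sums of them are collapsed using the identity that for every m > 1 the m distinct m-th roots of unity sum to 0, e.g. 1 + exp(2*I*pi/3) + exp(-2*I*pi/3) = 0.)
Hence the multiplicities are chi_4: 1. Dimension check: dim(chi_3)*dim(chi_1) = 1*1 = 1 and sum (mult * dim) = 1*1 = 1.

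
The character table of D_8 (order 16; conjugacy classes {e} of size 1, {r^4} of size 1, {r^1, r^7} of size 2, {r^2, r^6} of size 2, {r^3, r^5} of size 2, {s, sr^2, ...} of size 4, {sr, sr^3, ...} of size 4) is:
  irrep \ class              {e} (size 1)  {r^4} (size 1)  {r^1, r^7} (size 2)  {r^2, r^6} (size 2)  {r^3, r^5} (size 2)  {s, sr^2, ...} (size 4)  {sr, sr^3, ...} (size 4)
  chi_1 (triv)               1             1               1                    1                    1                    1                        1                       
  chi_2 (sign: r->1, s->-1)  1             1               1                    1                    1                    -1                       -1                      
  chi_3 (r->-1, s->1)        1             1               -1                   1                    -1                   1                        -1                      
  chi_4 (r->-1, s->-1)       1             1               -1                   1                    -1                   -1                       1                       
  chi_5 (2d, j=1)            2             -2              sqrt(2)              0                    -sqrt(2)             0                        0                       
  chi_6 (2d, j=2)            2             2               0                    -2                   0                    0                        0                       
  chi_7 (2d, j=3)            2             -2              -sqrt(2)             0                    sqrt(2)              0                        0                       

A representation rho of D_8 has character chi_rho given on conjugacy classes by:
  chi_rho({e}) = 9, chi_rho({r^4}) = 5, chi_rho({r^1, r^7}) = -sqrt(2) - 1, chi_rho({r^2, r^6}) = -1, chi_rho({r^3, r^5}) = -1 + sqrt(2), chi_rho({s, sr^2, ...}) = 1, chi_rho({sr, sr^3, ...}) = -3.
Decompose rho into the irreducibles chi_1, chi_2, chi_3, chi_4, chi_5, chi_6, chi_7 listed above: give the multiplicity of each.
Multiplicities: chi_1: 0, chi_2: 1, chi_3: 2, chi_4: 0, chi_5: 0, chi_6: 2, chi_7: 1.

Reasoning: Use <chi_rho, chi> = (1/|G|) sum_C |C| * chi_rho(C) * conj(chi(C)) with |G| = 16 for each irreducible chi in the table:
  <chi_rho, chi_1> = (1/16)[1*(9)*conj(1) + 1*(5)*conj(1) + 2*(-sqrt(2) - 1)*conj(1) + 2*(-1)*conj(1) + 2*(-1 + sqrt(2))*conj(1) + 4*(1)*conj(1) + 4*(-3)*conj(1)]
      = (1/16)[(9) + (5) + (-2*sqrt(2) - 2) + (-2) + (-2 + 2*sqrt(2)) + (4) + (-12)] = 0/16 = 0
  <chi_rho, chi_2> = (1/16)[1*(9)*conj(1) + 1*(5)*conj(1) + 2*(-sqrt(2) - 1)*conj(1) + 2*(-1)*conj(1) + 2*(-1 + sqrt(2))*conj(1) + 4*(1)*conj(-1) + 4*(-3)*conj(-1)]
      = (1/16)[(9) + (5) + (-2*sqrt(2) - 2) + (-2) + (-2 + 2*sqrt(2)) + (-4) + (12)] = 16/16 = 1
  <chi_rho, chi_3> = (1/16)[1*(9)*conj(1) + 1*(5)*conj(1) + 2*(-sqrt(2) - 1)*conj(-1) + 2*(-1)*conj(1) + 2*(-1 + sqrt(2))*conj(-1) + 4*(1)*conj(1) + 4*(-3)*conj(-1)]
      = (1/16)[(9) + (5) + (2 + 2*sqrt(2)) + (-2) + (2 - 2*sqrt(2)) + (4) + (12)] = 32/16 = 2
  <chi_rho, chi_4> = (1/16)[1*(9)*conj(1) + 1*(5)*conj(1) + 2*(-sqrt(2) - 1)*conj(-1) + 2*(-1)*conj(1) + 2*(-1 + sqrt(2))*conj(-1) + 4*(1)*conj(-1) + 4*(-3)*conj(1)]
      = (1/16)[(9) + (5) + (2 + 2*sqrt(2)) + (-2) + (2 - 2*sqrt(2)) + (-4) + (-12)] = 0/16 = 0
  <chi_rho, chi_5> = (1/16)[1*(9)*conj(2) + 1*(5)*conj(-2) + 2*(-sqrt(2) - 1)*conj(sqrt(2)) + 2*(-1)*conj(0) + 2*(-1 + sqrt(2))*conj(-sqrt(2)) + 4*(1)*conj(0) + 4*(-3)*conj(0)]
      = (1/16)[(18) + (-10) + (-4 - 2*sqrt(2)) + (0) + (-4 + 2*sqrt(2)) + (0) + (0)] = 0/16 = 0
  <chi_rho, chi_6> = (1/16)[1*(9)*conj(2) + 1*(5)*conj(2) + 2*(-sqrt(2) - 1)*conj(0) + 2*(-1)*conj(-2) + 2*(-1 + sqrt(2))*conj(0) + 4*(1)*conj(0) + 4*(-3)*conj(0)]
      = (1/16)[(18) + (10) + (0) + (4) + (0) + (0) + (0)] = 32/16 = 2
  <chi_rho, chi_7> = (1/16)[1*(9)*conj(2) + 1*(5)*conj(-2) + 2*(-sqrt(2) - 1)*conj(-sqrt(2)) + 2*(-1)*conj(0) + 2*(-1 + sqrt(2))*conj(sqrt(2)) + 4*(1)*conj(0) + 4*(-3)*conj(0)]
      = (1/16)[(18) + (-10) + (2*sqrt(2) + 4) + (0) + (4 - 2*sqrt(2)) + (0) + (0)] = 16/16 = 1
Dimension check: dim(rho) = sum (mult * dim) = 0*1 + 1*1 + 2*1 + 0*1 + 0*2 + 2*2 + 1*2 = 9 = chi_rho(e) = 9.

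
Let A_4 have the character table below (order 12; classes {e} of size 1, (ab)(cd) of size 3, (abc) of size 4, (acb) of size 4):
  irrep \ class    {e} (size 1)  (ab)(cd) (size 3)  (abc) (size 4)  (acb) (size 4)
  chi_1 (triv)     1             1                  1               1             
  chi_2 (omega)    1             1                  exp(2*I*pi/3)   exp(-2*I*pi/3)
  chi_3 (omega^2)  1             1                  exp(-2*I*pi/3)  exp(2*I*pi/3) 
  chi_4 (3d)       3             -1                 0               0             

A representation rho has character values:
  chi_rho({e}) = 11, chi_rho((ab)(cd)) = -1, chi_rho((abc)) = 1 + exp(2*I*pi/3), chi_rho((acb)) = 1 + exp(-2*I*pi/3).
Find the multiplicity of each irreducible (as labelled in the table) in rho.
Multiplicities: chi_1: 1, chi_2: 1, chi_3: 0, chi_4: 3.

Justification: Use <chi_rho, chi> = (1/|G|) sum_C |C| * chi_rho(C) * conj(chi(C)) with |G| = 12 for each irreducible chi in the table:
  <chi_rho, chi_1> = (1/12)[1*(11)*conj(1) + 3*(-1)*conj(1) + 4*(1 + exp(2*I*pi/3))*conj(1) + 4*(1 + exp(-2*I*pi/3))*conj(1)]
      = (1/12)[(11) + (-3) + (4 + 4*exp(2*I*pi/3)) + (4 + 4*exp(-2*I*pi/3))] = 12/12 = 1
  <chi_rho, chi_2> = (1/12)[1*(11)*conj(1) + 3*(-1)*conj(1) + 4*(1 + exp(2*I*pi/3))*conj(exp(2*I*pi/3)) + 4*(1 + exp(-2*I*pi/3))*conj(exp(-2*I*pi/3))]
      = (1/12)[(11) + (-3) + (4 + 4*exp(-2*I*pi/3)) + (4 + 4*exp(2*I*pi/3))] = 12/12 = 1
  <chi_rho, chi_3> = (1/12)[1*(11)*conj(1) + 3*(-1)*conj(1) + 4*(1 + exp(2*I*pi/3))*conj(exp(-2*I*pi/3)) + 4*(1 + exp(-2*I*pi/3))*conj(exp(2*I*pi/3))]
      = (1/12)[(11) + (-3) + (-4) + (-4)] = 0/12 = 0
  <chi_rho, chi_4> = (1/12)[1*(11)*conj(3) + 3*(-1)*conj(-1) + 4*(1 + exp(2*I*pi/3))*conj(0) + 4*(1 + exp(-2*I*pi/3))*conj(0)]
      = (1/12)[(33) + (3) + (0) + (0)] = 36/12 = 3
(Exp terms are combined using exp(i*s)*conj(exp(i*t)) = exp(i*(s-t)), and sums of them are collapsed using the identity that for every m > 1 the m distinct m-th roots of unity sum to 0, e.g. 1 + exp(2*I*pi/3) + exp(-2*I*pi/3) = 0.)
Dimension check: dim(rho) = sum (mult * dim) = 1*1 + 1*1 + 0*1 + 3*3 = 11 = chi_rho(e) = 11.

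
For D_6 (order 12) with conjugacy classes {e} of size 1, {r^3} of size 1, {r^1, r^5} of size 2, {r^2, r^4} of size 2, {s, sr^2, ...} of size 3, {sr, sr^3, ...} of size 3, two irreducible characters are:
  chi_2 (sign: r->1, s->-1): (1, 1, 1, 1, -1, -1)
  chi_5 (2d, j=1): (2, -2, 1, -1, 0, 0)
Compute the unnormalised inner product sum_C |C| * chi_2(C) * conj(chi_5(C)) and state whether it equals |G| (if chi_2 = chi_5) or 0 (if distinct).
Sum = 0; so <chi_2, chi_5> = 0 (distinct irreducibles are orthogonal).

Working: Compute term by term over conjugacy classes (|C| * chi_2(C) * conj(chi_5(C))):
  1*(1)*conj(2) + 1*(1)*conj(-2) + 2*(1)*conj(1) + 2*(1)*conj(-1) + 3*(-1)*conj(0) + 3*(-1)*conj(0)
  = (2) + (-2) + (2) + (-2) + (0) + (0)
  = 0.
Dividing by |G| = 12 gives 0/12 = 0, matching the row-orthogonality relation <chi_2, chi_5> = [chi_2 = chi_5].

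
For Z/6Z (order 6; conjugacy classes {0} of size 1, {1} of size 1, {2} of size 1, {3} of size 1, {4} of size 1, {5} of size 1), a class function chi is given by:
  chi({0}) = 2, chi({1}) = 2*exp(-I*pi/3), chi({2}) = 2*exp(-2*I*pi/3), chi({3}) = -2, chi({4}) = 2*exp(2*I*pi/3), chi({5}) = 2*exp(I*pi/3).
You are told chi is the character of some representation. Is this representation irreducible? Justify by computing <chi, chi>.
Not irreducible (reducible): <chi, chi> = 4 > 1.

Working: <chi, chi> = (1/|G|) sum_C |C| * |chi(C)|^2 = (1/6)[1*|2|^2 + 1*|2*exp(-I*pi/3)|^2 + 1*|2*exp(-2*I*pi/3)|^2 + 1*|-2|^2 + 1*|2*exp(2*I*pi/3)|^2 + 1*|2*exp(I*pi/3)|^2]
  = (1/6)[(4) + (4) + (4) + (4) + (4) + (4)] = 24/6 = 4.
(Exp terms are combined using exp(i*s)*conj(exp(i*t)) = exp(i*(s-t)), and sums of them are collapsed using the identity that for every m > 1 the m distinct m-th roots of unity sum to 0, e.g. 1 + exp(2*I*pi/3) + exp(-2*I*pi/3) = 0.)
A character is irreducible iff <chi, chi> = 1, so this representation is reducible.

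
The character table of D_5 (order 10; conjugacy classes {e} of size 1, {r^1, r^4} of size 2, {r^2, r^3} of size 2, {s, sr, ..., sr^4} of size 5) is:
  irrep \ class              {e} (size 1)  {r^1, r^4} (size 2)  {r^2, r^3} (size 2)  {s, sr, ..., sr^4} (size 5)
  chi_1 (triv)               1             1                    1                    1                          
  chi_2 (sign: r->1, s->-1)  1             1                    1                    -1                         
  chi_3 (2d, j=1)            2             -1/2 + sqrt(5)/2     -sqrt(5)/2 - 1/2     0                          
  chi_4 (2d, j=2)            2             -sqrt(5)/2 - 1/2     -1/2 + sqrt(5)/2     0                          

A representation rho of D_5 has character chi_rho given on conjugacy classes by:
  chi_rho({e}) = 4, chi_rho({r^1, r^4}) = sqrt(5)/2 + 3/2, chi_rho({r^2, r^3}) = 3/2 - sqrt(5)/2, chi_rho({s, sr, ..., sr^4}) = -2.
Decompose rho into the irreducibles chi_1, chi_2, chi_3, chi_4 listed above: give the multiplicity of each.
Multiplicities: chi_1: 0, chi_2: 2, chi_3: 1, chi_4: 0.

Justification: Use <chi_rho, chi> = (1/|G|) sum_C |C| * chi_rho(C) * conj(chi(C)) with |G| = 10 for each irreducible chi in the table:
  <chi_rho, chi_1> = (1/10)[1*(4)*conj(1) + 2*(sqrt(5)/2 + 3/2)*conj(1) + 2*(3/2 - sqrt(5)/2)*conj(1) + 5*(-2)*conj(1)]
      = (1/10)[(4) + (sqrt(5) + 3) + (3 - sqrt(5)) + (-10)] = 0/10 = 0
  <chi_rho, chi_2> = (1/10)[1*(4)*conj(1) + 2*(sqrt(5)/2 + 3/2)*conj(1) + 2*(3/2 - sqrt(5)/2)*conj(1) + 5*(-2)*conj(-1)]
      = (1/10)[(4) + (sqrt(5) + 3) + (3 - sqrt(5)) + (10)] = 20/10 = 2
  <chi_rho, chi_3> = (1/10)[1*(4)*conj(2) + 2*(sqrt(5)/2 + 3/2)*conj(-1/2 + sqrt(5)/2) + 2*(3/2 - sqrt(5)/2)*conj(-sqrt(5)/2 - 1/2) + 5*(-2)*conj(0)]
      = (1/10)[(8) + (1 + sqrt(5)) + (1 - sqrt(5)) + (0)] = 10/10 = 1
  <chi_rho, chi_4> = (1/10)[1*(4)*conj(2) + 2*(sqrt(5)/2 + 3/2)*conj(-sqrt(5)/2 - 1/2) + 2*(3/2 - sqrt(5)/2)*conj(-1/2 + sqrt(5)/2) + 5*(-2)*conj(0)]
      = (1/10)[(8) + (-2*sqrt(5) - 4) + (-4 + 2*sqrt(5)) + (0)] = 0/10 = 0
Dimension check: dim(rho) = sum (mult * dim) = 0*1 + 2*1 + 1*2 + 0*2 = 4 = chi_rho(e) = 4.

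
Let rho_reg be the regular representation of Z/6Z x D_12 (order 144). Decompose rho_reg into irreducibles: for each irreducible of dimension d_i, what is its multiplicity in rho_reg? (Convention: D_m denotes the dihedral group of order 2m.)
Each irreducible V_i of dimension d_i appears with multiplicity d_i, i.e. rho_reg = (direct sum over all irreducibles V_i) d_i V_i. The irreducible dimensions for Z/6Z x D_12 are 1, 1, 1, 1, 1, 1, 1, 1, 1, 1, 1, 1, 1, 1, 1, 1, 1, 1, 1, 1, 1, 1, 1, 1, 2, 2, 2, 2, 2, 2, 2, 2, 2, 2, 2, 2, 2, 2, 2, 2, 2, 2, 2, 2, 2, 2, 2, 2, 2, 2, 2, 2, 2, 2: 24 irreducibles of dimension 1, each with multiplicity 1; 30 irreducibles of dimension 2, each with multiplicity 2. Total dimension 24*1*1 + 30*2*2 = 144 = |G|.

Explanation: General theorem: in the regular representation of a finite group G, each irreducible appears with multiplicity equal to its dimension. Check: dim(rho_reg) = sum d_i^2 = 1 + 1 + 1 + 1 + 1 + 1 + 1 + 1 + 1 + 1 + 1 + 1 + 1 + 1 + 1 + 1 + 1 + 1 + 1 + 1 + 1 + 1 + 1 + 1 + 4 + 4 + 4 + 4 + 4 + 4 + 4 + 4 + 4 + 4 + 4 + 4 + 4 + 4 + 4 + 4 + 4 + 4 + 4 + 4 + 4 + 4 + 4 + 4 + 4 + 4 + 4 + 4 + 4 + 4 = 144 = |G|.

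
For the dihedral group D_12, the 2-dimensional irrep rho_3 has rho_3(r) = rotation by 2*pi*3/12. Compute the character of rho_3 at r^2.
chi_{rho_3}(r^2) = 2*cos(2*pi*3*2/12) = -2

rho_3(r^2) is rotation by angle 2*pi*3*2/12, whose trace is 2*cos(2*pi*3*2/12) = -2.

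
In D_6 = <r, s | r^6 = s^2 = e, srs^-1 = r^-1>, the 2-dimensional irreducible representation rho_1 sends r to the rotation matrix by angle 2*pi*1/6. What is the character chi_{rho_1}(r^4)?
chi_{rho_1}(r^4) = 2*cos(2*pi*1*4/6) = -1

Justification: rho_1(r^4) is rotation by angle 2*pi*1*4/6, whose trace is 2*cos(2*pi*1*4/6) = -1.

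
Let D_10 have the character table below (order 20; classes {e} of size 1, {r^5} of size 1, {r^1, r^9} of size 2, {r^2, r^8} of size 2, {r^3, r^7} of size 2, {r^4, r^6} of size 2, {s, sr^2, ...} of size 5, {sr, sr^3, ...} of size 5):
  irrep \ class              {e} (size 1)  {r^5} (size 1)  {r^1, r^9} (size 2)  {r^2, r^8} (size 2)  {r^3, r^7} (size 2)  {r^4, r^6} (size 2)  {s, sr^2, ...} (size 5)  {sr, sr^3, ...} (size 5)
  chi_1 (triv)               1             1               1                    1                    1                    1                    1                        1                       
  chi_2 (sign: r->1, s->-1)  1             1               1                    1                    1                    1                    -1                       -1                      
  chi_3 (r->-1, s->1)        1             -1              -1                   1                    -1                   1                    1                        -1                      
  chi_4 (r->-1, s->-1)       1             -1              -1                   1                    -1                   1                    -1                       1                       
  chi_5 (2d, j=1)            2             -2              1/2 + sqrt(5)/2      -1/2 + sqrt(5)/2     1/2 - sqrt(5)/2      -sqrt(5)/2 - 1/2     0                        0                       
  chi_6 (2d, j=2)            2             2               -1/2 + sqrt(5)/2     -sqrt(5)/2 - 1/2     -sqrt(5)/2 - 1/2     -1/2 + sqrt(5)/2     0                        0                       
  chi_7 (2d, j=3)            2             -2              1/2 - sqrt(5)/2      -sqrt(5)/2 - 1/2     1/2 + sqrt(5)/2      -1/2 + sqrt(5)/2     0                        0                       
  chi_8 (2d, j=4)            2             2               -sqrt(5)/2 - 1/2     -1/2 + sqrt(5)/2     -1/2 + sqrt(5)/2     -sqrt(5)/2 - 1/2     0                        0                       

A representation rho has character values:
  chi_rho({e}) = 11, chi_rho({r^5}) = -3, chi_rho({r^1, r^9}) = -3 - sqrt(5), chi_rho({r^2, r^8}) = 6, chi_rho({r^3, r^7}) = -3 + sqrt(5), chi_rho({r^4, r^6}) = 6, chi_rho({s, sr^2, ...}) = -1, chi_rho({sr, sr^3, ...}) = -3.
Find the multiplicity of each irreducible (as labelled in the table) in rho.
Multiplicities: chi_1: 0, chi_2: 2, chi_3: 3, chi_4: 2, chi_5: 0, chi_6: 0, chi_7: 1, chi_8: 1.

Use <chi_rho, chi> = (1/|G|) sum_C |C| * chi_rho(C) * conj(chi(C)) with |G| = 20 for each irreducible chi in the table:
  <chi_rho, chi_1> = (1/20)[1*(11)*conj(1) + 1*(-3)*conj(1) + 2*(-3 - sqrt(5))*conj(1) + 2*(6)*conj(1) + 2*(-3 + sqrt(5))*conj(1) + 2*(6)*conj(1) + 5*(-1)*conj(1) + 5*(-3)*conj(1)]
      = (1/20)[(11) + (-3) + (-6 - 2*sqrt(5)) + (12) + (-6 + 2*sqrt(5)) + (12) + (-5) + (-15)] = 0/20 = 0
  <chi_rho, chi_2> = (1/20)[1*(11)*conj(1) + 1*(-3)*conj(1) + 2*(-3 - sqrt(5))*conj(1) + 2*(6)*conj(1) + 2*(-3 + sqrt(5))*conj(1) + 2*(6)*conj(1) + 5*(-1)*conj(-1) + 5*(-3)*conj(-1)]
      = (1/20)[(11) + (-3) + (-6 - 2*sqrt(5)) + (12) + (-6 + 2*sqrt(5)) + (12) + (5) + (15)] = 40/20 = 2
  <chi_rho, chi_3> = (1/20)[1*(11)*conj(1) + 1*(-3)*conj(-1) + 2*(-3 - sqrt(5))*conj(-1) + 2*(6)*conj(1) + 2*(-3 + sqrt(5))*conj(-1) + 2*(6)*conj(1) + 5*(-1)*conj(1) + 5*(-3)*conj(-1)]
      = (1/20)[(11) + (3) + (2*sqrt(5) + 6) + (12) + (6 - 2*sqrt(5)) + (12) + (-5) + (15)] = 60/20 = 3
  <chi_rho, chi_4> = (1/20)[1*(11)*conj(1) + 1*(-3)*conj(-1) + 2*(-3 - sqrt(5))*conj(-1) + 2*(6)*conj(1) + 2*(-3 + sqrt(5))*conj(-1) + 2*(6)*conj(1) + 5*(-1)*conj(-1) + 5*(-3)*conj(1)]
      = (1/20)[(11) + (3) + (2*sqrt(5) + 6) + (12) + (6 - 2*sqrt(5)) + (12) + (5) + (-15)] = 40/20 = 2
  <chi_rho, chi_5> = (1/20)[1*(11)*conj(2) + 1*(-3)*conj(-2) + 2*(-3 - sqrt(5))*conj(1/2 + sqrt(5)/2) + 2*(6)*conj(-1/2 + sqrt(5)/2) + 2*(-3 + sqrt(5))*conj(1/2 - sqrt(5)/2) + 2*(6)*conj(-sqrt(5)/2 - 1/2) + 5*(-1)*conj(0) + 5*(-3)*conj(0)]
      = (1/20)[(22) + (6) + (-4*sqrt(5) - 8) + (-6 + 6*sqrt(5)) + (-8 + 4*sqrt(5)) + (-6*sqrt(5) - 6) + (0) + (0)] = 0/20 = 0
  <chi_rho, chi_6> = (1/20)[1*(11)*conj(2) + 1*(-3)*conj(2) + 2*(-3 - sqrt(5))*conj(-1/2 + sqrt(5)/2) + 2*(6)*conj(-sqrt(5)/2 - 1/2) + 2*(-3 + sqrt(5))*conj(-sqrt(5)/2 - 1/2) + 2*(6)*conj(-1/2 + sqrt(5)/2) + 5*(-1)*conj(0) + 5*(-3)*conj(0)]
      = (1/20)[(22) + (-6) + (-2*sqrt(5) - 2) + (-6*sqrt(5) - 6) + (-2 + 2*sqrt(5)) + (-6 + 6*sqrt(5)) + (0) + (0)] = 0/20 = 0
  <chi_rho, chi_7> = (1/20)[1*(11)*conj(2) + 1*(-3)*conj(-2) + 2*(-3 - sqrt(5))*conj(1/2 - sqrt(5)/2) + 2*(6)*conj(-sqrt(5)/2 - 1/2) + 2*(-3 + sqrt(5))*conj(1/2 + sqrt(5)/2) + 2*(6)*conj(-1/2 + sqrt(5)/2) + 5*(-1)*conj(0) + 5*(-3)*conj(0)]
      = (1/20)[(22) + (6) + (2 + 2*sqrt(5)) + (-6*sqrt(5) - 6) + (2 - 2*sqrt(5)) + (-6 + 6*sqrt(5)) + (0) + (0)] = 20/20 = 1
  <chi_rho, chi_8> = (1/20)[1*(11)*conj(2) + 1*(-3)*conj(2) + 2*(-3 - sqrt(5))*conj(-sqrt(5)/2 - 1/2) + 2*(6)*conj(-1/2 + sqrt(5)/2) + 2*(-3 + sqrt(5))*conj(-1/2 + sqrt(5)/2) + 2*(6)*conj(-sqrt(5)/2 - 1/2) + 5*(-1)*conj(0) + 5*(-3)*conj(0)]
      = (1/20)[(22) + (-6) + (8 + 4*sqrt(5)) + (-6 + 6*sqrt(5)) + (8 - 4*sqrt(5)) + (-6*sqrt(5) - 6) + (0) + (0)] = 20/20 = 1
Dimension check: dim(rho) = sum (mult * dim) = 0*1 + 2*1 + 3*1 + 2*1 + 0*2 + 0*2 + 1*2 + 1*2 = 11 = chi_rho(e) = 11.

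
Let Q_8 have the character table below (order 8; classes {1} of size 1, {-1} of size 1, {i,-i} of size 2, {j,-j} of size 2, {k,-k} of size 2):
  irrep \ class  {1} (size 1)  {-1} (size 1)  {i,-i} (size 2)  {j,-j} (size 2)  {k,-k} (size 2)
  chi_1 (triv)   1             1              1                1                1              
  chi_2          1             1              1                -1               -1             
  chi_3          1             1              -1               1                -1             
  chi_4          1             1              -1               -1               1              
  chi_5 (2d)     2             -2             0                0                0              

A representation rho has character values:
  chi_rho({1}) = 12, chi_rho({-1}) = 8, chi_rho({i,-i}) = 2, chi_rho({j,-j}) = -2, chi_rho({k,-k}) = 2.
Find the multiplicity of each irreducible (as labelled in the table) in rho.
Multiplicities: chi_1: 3, chi_2: 3, chi_3: 1, chi_4: 3, chi_5: 1.

Solution. Use <chi_rho, chi> = (1/|G|) sum_C |C| * chi_rho(C) * conj(chi(C)) with |G| = 8 for each irreducible chi in the table:
  <chi_rho, chi_1> = (1/8)[1*(12)*conj(1) + 1*(8)*conj(1) + 2*(2)*conj(1) + 2*(-2)*conj(1) + 2*(2)*conj(1)]
      = (1/8)[(12) + (8) + (4) + (-4) + (4)] = 24/8 = 3
  <chi_rho, chi_2> = (1/8)[1*(12)*conj(1) + 1*(8)*conj(1) + 2*(2)*conj(1) + 2*(-2)*conj(-1) + 2*(2)*conj(-1)]
      = (1/8)[(12) + (8) + (4) + (4) + (-4)] = 24/8 = 3
  <chi_rho, chi_3> = (1/8)[1*(12)*conj(1) + 1*(8)*conj(1) + 2*(2)*conj(-1) + 2*(-2)*conj(1) + 2*(2)*conj(-1)]
      = (1/8)[(12) + (8) + (-4) + (-4) + (-4)] = 8/8 = 1
  <chi_rho, chi_4> = (1/8)[1*(12)*conj(1) + 1*(8)*conj(1) + 2*(2)*conj(-1) + 2*(-2)*conj(-1) + 2*(2)*conj(1)]
      = (1/8)[(12) + (8) + (-4) + (4) + (4)] = 24/8 = 3
  <chi_rho, chi_5> = (1/8)[1*(12)*conj(2) + 1*(8)*conj(-2) + 2*(2)*conj(0) + 2*(-2)*conj(0) + 2*(2)*conj(0)]
      = (1/8)[(24) + (-16) + (0) + (0) + (0)] = 8/8 = 1
Dimension check: dim(rho) = sum (mult * dim) = 3*1 + 3*1 + 1*1 + 3*1 + 1*2 = 12 = chi_rho(e) = 12.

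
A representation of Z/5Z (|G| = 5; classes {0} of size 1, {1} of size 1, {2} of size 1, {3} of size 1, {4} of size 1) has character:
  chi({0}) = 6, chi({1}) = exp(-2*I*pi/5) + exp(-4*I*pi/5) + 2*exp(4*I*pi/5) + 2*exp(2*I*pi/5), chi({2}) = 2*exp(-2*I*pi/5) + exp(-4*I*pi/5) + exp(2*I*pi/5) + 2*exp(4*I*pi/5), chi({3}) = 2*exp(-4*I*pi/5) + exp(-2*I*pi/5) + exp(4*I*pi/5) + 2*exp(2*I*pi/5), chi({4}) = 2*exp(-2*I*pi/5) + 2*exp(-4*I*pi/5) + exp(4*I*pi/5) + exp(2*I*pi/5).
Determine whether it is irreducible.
Not irreducible (reducible): <chi, chi> = 10 > 1.

Working: <chi, chi> = (1/|G|) sum_C |C| * |chi(C)|^2 = (1/5)[1*|6|^2 + 1*|exp(-2*I*pi/5) + exp(-4*I*pi/5) + 2*exp(4*I*pi/5) + 2*exp(2*I*pi/5)|^2 + 1*|2*exp(-2*I*pi/5) + exp(-4*I*pi/5) + exp(2*I*pi/5) + 2*exp(4*I*pi/5)|^2 + 1*|2*exp(-4*I*pi/5) + exp(-2*I*pi/5) + exp(4*I*pi/5) + 2*exp(2*I*pi/5)|^2 + 1*|2*exp(-2*I*pi/5) + 2*exp(-4*I*pi/5) + exp(4*I*pi/5) + exp(2*I*pi/5)|^2]
  = (1/5)[(36) + (10 + 7*exp(-2*I*pi/5) + 6*exp(-4*I*pi/5) + 6*exp(4*I*pi/5) + 7*exp(2*I*pi/5)) + (10 + 6*exp(-2*I*pi/5) + 7*exp(-4*I*pi/5) + 7*exp(4*I*pi/5) + 6*exp(2*I*pi/5)) + (10 + 6*exp(-2*I*pi/5) + 7*exp(-4*I*pi/5) + 7*exp(4*I*pi/5) + 6*exp(2*I*pi/5)) + (10 + 7*exp(-2*I*pi/5) + 6*exp(-4*I*pi/5) + 6*exp(4*I*pi/5) + 7*exp(2*I*pi/5))] = 50/5 = 10.
(Exp terms are combined using exp(i*s)*conj(exp(i*t)) = exp(i*(s-t)), and sums of them are collapsed using the identity that for every m > 1 the m distinct m-th roots of unity sum to 0, e.g. 1 + exp(2*I*pi/3) + exp(-2*I*pi/3) = 0.)
A character is irreducible iff <chi, chi> = 1, so this representation is reducible.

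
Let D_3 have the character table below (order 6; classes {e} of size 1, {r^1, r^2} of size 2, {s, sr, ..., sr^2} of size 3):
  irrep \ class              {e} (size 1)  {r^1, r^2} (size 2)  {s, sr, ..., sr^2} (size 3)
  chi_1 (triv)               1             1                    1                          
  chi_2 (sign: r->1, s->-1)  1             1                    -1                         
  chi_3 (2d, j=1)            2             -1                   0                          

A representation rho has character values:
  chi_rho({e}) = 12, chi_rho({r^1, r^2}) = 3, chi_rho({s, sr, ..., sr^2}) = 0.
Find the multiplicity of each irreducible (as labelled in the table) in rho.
Multiplicities: chi_1: 3, chi_2: 3, chi_3: 3.

Justification: Use <chi_rho, chi> = (1/|G|) sum_C |C| * chi_rho(C) * conj(chi(C)) with |G| = 6 for each irreducible chi in the table:
  <chi_rho, chi_1> = (1/6)[1*(12)*conj(1) + 2*(3)*conj(1) + 3*(0)*conj(1)]
      = (1/6)[(12) + (6) + (0)] = 18/6 = 3
  <chi_rho, chi_2> = (1/6)[1*(12)*conj(1) + 2*(3)*conj(1) + 3*(0)*conj(-1)]
      = (1/6)[(12) + (6) + (0)] = 18/6 = 3
  <chi_rho, chi_3> = (1/6)[1*(12)*conj(2) + 2*(3)*conj(-1) + 3*(0)*conj(0)]
      = (1/6)[(24) + (-6) + (0)] = 18/6 = 3
Dimension check: dim(rho) = sum (mult * dim) = 3*1 + 3*1 + 3*2 = 12 = chi_rho(e) = 12.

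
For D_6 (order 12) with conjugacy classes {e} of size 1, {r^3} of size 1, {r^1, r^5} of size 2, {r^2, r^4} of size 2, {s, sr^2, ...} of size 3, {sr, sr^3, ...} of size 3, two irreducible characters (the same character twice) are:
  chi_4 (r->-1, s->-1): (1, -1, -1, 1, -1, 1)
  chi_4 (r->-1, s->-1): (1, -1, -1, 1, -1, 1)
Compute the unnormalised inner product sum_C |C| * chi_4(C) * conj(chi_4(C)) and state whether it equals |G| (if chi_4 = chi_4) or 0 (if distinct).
Sum = 12 = |G| = 12; so <chi_4, chi_4> = 1 (norm-1 confirms irreducibility).

Argument: Compute term by term over conjugacy classes (|C| * chi_4(C) * conj(chi_4(C))):
  1*(1)*conj(1) + 1*(-1)*conj(-1) + 2*(-1)*conj(-1) + 2*(1)*conj(1) + 3*(-1)*conj(-1) + 3*(1)*conj(1)
  = (1) + (1) + (2) + (2) + (3) + (3)
  = 12.
Dividing by |G| = 12 gives 12/12 = 1, matching the row-orthogonality relation <chi_4, chi_4> = [chi_4 = chi_4].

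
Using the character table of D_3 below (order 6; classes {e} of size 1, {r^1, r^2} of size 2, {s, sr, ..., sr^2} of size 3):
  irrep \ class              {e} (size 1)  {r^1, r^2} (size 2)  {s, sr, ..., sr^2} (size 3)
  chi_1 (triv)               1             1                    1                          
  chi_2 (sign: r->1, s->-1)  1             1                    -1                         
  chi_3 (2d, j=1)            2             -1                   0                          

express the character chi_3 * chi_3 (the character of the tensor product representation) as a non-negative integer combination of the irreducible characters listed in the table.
chi_3 tensor chi_3 = chi_1 + chi_2 + chi_3 (all other irreducibles have multiplicity 0).

Proof sketch: The character of a tensor product is the pointwise product (chi_3 * chi_3)(C) = chi_3(C) * chi_3(C):
  {e}: (2)*(2), {r^1, r^2}: (-1)*(-1), {s, sr, ..., sr^2}: (0)*(0)
so (chi_3 * chi_3) takes values
  {e} -> 4, {r^1, r^2} -> 1, {s, sr, ..., sr^2} -> 0.
Now take the inner product of this character with each irreducible chi from the table, <chi_3*chi_3, chi> = (1/6) sum_C |C| (chi_3*chi_3)(C) conj(chi(C)):
  <chi_3*chi_3, chi_1> = (1/6)[1*(4)*conj(1) + 2*(1)*conj(1) + 3*(0)*conj(1)]
      = (1/6)[(4) + (2) + (0)] = 6/6 = 1
  <chi_3*chi_3, chi_2> = (1/6)[1*(4)*conj(1) + 2*(1)*conj(1) + 3*(0)*conj(-1)]
      = (1/6)[(4) + (2) + (0)] = 6/6 = 1
  <chi_3*chi_3, chi_3> = (1/6)[1*(4)*conj(2) + 2*(1)*conj(-1) + 3*(0)*conj(0)]
      = (1/6)[(8) + (-2) + (0)] = 6/6 = 1
Hence the multiplicities are chi_1: 1, chi_2: 1, chi_3: 1. Dimension check: dim(chi_3)*dim(chi_3) = 2*2 = 4 and sum (mult * dim) = 1*1 + 1*1 + 1*2 = 4.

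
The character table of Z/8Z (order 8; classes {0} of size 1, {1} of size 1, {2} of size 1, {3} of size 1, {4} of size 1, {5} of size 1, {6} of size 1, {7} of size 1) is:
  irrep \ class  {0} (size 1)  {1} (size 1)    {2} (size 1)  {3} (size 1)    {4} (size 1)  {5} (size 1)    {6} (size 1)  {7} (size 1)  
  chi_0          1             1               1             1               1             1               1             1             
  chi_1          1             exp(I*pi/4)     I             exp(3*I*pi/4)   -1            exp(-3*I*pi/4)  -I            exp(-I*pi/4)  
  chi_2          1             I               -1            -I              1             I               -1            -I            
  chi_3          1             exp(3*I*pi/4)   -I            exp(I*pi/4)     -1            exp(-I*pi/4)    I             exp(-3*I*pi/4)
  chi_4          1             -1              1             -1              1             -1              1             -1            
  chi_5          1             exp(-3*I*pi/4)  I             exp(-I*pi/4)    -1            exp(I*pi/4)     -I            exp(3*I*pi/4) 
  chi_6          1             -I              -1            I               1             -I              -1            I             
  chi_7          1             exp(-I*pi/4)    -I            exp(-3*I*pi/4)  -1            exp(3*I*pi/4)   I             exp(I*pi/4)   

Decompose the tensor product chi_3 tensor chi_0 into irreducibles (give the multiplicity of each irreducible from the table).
chi_3 tensor chi_0 = chi_3 (all other irreducibles have multiplicity 0).

Solution. The character of a tensor product is the pointwise product (chi_3 * chi_0)(C) = chi_3(C) * chi_0(C):
  {0}: (1)*(1), {1}: (exp(3*I*pi/4))*(1), {2}: (-I)*(1), {3}: (exp(I*pi/4))*(1), {4}: (-1)*(1), {5}: (exp(-I*pi/4))*(1), {6}: (I)*(1), {7}: (exp(-3*I*pi/4))*(1)
so (chi_3 * chi_0) takes values
  {0} -> 1, {1} -> exp(3*I*pi/4), {2} -> -I, {3} -> exp(I*pi/4), {4} -> -1, {5} -> exp(-I*pi/4), {6} -> I, {7} -> exp(-3*I*pi/4).
Now take the inner product of this character with each irreducible chi from the table, <chi_3*chi_0, chi> = (1/8) sum_C |C| (chi_3*chi_0)(C) conj(chi(C)):
  <chi_3*chi_0, chi_0> = (1/8)[1*(1)*conj(1) + 1*(exp(3*I*pi/4))*conj(1) + 1*(-I)*conj(1) + 1*(exp(I*pi/4))*conj(1) + 1*(-1)*conj(1) + 1*(exp(-I*pi/4))*conj(1) + 1*(I)*conj(1) + 1*(exp(-3*I*pi/4))*conj(1)]
      = (1/8)[(1) + (exp(3*I*pi/4)) + (-I) + (exp(I*pi/4)) + (-1) + (exp(-I*pi/4)) + (I) + (exp(-3*I*pi/4))] = 0/8 = 0
  <chi_3*chi_0, chi_1> = (1/8)[1*(1)*conj(1) + 1*(exp(3*I*pi/4))*conj(exp(I*pi/4)) + 1*(-I)*conj(I) + 1*(exp(I*pi/4))*conj(exp(3*I*pi/4)) + 1*(-1)*conj(-1) + 1*(exp(-I*pi/4))*conj(exp(-3*I*pi/4)) + 1*(I)*conj(-I) + 1*(exp(-3*I*pi/4))*conj(exp(-I*pi/4))]
      = (1/8)[(1) + (I) + (-1) + (-I) + (1) + (I) + (-1) + (-I)] = 0/8 = 0
  <chi_3*chi_0, chi_2> = (1/8)[1*(1)*conj(1) + 1*(exp(3*I*pi/4))*conj(I) + 1*(-I)*conj(-1) + 1*(exp(I*pi/4))*conj(-I) + 1*(-1)*conj(1) + 1*(exp(-I*pi/4))*conj(I) + 1*(I)*conj(-1) + 1*(exp(-3*I*pi/4))*conj(-I)]
      = (1/8)[(1) + (-exp(-3*I*pi/4)) + (I) + (exp(3*I*pi/4)) + (-1) + (-exp(I*pi/4)) + (-I) + (exp(-I*pi/4))] = 0/8 = 0
  <chi_3*chi_0, chi_3> = (1/8)[1*(1)*conj(1) + 1*(exp(3*I*pi/4))*conj(exp(3*I*pi/4)) + 1*(-I)*conj(-I) + 1*(exp(I*pi/4))*conj(exp(I*pi/4)) + 1*(-1)*conj(-1) + 1*(exp(-I*pi/4))*conj(exp(-I*pi/4)) + 1*(I)*conj(I) + 1*(exp(-3*I*pi/4))*conj(exp(-3*I*pi/4))]
      = (1/8)[(1) + (1) + (1) + (1) + (1) + (1) + (1) + (1)] = 8/8 = 1
  <chi_3*chi_0, chi_4> = (1/8)[1*(1)*conj(1) + 1*(exp(3*I*pi/4))*conj(-1) + 1*(-I)*conj(1) + 1*(exp(I*pi/4))*conj(-1) + 1*(-1)*conj(1) + 1*(exp(-I*pi/4))*conj(-1) + 1*(I)*conj(1) + 1*(exp(-3*I*pi/4))*conj(-1)]
      = (1/8)[(1) + (-exp(3*I*pi/4)) + (-I) + (-exp(I*pi/4)) + (-1) + (-exp(-I*pi/4)) + (I) + (-exp(-3*I*pi/4))] = 0/8 = 0
  <chi_3*chi_0, chi_5> = (1/8)[1*(1)*conj(1) + 1*(exp(3*I*pi/4))*conj(exp(-3*I*pi/4)) + 1*(-I)*conj(I) + 1*(exp(I*pi/4))*conj(exp(-I*pi/4)) + 1*(-1)*conj(-1) + 1*(exp(-I*pi/4))*conj(exp(I*pi/4)) + 1*(I)*conj(-I) + 1*(exp(-3*I*pi/4))*conj(exp(3*I*pi/4))]
      = (1/8)[(1) + (-I) + (-1) + (I) + (1) + (-I) + (-1) + (I)] = 0/8 = 0
  <chi_3*chi_0, chi_6> = (1/8)[1*(1)*conj(1) + 1*(exp(3*I*pi/4))*conj(-I) + 1*(-I)*conj(-1) + 1*(exp(I*pi/4))*conj(I) + 1*(-1)*conj(1) + 1*(exp(-I*pi/4))*conj(-I) + 1*(I)*conj(-1) + 1*(exp(-3*I*pi/4))*conj(I)]
      = (1/8)[(1) + (exp(-3*I*pi/4)) + (I) + (-exp(3*I*pi/4)) + (-1) + (exp(I*pi/4)) + (-I) + (-exp(-I*pi/4))] = 0/8 = 0
  <chi_3*chi_0, chi_7> = (1/8)[1*(1)*conj(1) + 1*(exp(3*I*pi/4))*conj(exp(-I*pi/4)) + 1*(-I)*conj(-I) + 1*(exp(I*pi/4))*conj(exp(-3*I*pi/4)) + 1*(-1)*conj(-1) + 1*(exp(-I*pi/4))*conj(exp(3*I*pi/4)) + 1*(I)*conj(I) + 1*(exp(-3*I*pi/4))*conj(exp(I*pi/4))]
      = (1/8)[(1) + (-1) + (1) + (-1) + (1) + (-1) + (1) + (-1)] = 0/8 = 0
(Exp terms are combined using exp(i*s)*conj(exp(i*t)) = exp(i*(s-t)), and sums of them are collapsed using the identity that for every m > 1 the m distinct m-th roots of unity sum to 0, e.g. 1 + exp(2*I*pi/3) + exp(-2*I*pi/3) = 0.)
Hence the multiplicities are chi_3: 1. Dimension check: dim(chi_3)*dim(chi_0) = 1*1 = 1 and sum (mult * dim) = 1*1 = 1.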